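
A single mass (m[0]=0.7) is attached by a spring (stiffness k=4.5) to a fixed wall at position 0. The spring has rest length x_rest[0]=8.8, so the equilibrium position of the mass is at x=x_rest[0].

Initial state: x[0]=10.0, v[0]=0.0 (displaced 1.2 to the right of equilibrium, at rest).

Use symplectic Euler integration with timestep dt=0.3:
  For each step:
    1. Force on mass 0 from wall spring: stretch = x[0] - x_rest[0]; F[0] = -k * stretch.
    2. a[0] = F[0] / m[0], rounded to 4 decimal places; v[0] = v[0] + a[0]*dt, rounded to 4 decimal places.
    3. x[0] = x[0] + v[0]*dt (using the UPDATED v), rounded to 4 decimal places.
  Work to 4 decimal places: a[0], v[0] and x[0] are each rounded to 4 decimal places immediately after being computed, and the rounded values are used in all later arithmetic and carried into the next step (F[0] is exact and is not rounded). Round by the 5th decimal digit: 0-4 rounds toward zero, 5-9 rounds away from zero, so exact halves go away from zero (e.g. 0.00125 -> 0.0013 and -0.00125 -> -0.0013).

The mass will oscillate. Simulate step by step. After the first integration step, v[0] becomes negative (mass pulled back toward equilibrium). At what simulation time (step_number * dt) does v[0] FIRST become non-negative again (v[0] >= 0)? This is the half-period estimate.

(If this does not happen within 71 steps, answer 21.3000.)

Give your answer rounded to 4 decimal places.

Step 0: x=[10.0000] v=[0.0000]
Step 1: x=[9.3057] v=[-2.3143]
Step 2: x=[8.3188] v=[-3.2896]
Step 3: x=[7.6103] v=[-2.3616]
Step 4: x=[7.5901] v=[-0.0672]
Step 5: x=[8.2700] v=[2.2662]
First v>=0 after going negative at step 5, time=1.5000

Answer: 1.5000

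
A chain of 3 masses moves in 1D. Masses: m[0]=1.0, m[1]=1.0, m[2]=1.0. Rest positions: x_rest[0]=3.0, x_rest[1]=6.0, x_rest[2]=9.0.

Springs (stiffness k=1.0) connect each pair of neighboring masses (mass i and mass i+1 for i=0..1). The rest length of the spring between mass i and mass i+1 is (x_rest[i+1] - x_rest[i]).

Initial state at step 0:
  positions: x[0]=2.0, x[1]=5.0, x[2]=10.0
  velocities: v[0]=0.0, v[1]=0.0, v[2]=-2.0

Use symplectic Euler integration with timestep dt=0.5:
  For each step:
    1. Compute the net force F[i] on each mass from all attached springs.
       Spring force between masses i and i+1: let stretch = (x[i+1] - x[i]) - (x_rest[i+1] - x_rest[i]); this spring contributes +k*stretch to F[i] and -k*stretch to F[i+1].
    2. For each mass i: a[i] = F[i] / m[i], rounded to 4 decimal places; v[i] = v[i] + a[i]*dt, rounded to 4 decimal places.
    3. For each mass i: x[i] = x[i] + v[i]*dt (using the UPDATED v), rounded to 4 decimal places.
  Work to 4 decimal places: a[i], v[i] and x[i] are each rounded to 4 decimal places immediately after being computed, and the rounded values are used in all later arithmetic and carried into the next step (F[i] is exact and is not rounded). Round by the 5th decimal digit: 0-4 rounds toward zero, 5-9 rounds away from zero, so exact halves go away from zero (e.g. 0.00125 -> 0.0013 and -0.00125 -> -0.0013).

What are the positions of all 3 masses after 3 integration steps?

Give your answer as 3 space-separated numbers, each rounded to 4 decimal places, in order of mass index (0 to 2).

Step 0: x=[2.0000 5.0000 10.0000] v=[0.0000 0.0000 -2.0000]
Step 1: x=[2.0000 5.5000 8.5000] v=[0.0000 1.0000 -3.0000]
Step 2: x=[2.1250 5.8750 7.0000] v=[0.2500 0.7500 -3.0000]
Step 3: x=[2.4375 5.5938 5.9688] v=[0.6250 -0.5625 -2.0625]

Answer: 2.4375 5.5938 5.9688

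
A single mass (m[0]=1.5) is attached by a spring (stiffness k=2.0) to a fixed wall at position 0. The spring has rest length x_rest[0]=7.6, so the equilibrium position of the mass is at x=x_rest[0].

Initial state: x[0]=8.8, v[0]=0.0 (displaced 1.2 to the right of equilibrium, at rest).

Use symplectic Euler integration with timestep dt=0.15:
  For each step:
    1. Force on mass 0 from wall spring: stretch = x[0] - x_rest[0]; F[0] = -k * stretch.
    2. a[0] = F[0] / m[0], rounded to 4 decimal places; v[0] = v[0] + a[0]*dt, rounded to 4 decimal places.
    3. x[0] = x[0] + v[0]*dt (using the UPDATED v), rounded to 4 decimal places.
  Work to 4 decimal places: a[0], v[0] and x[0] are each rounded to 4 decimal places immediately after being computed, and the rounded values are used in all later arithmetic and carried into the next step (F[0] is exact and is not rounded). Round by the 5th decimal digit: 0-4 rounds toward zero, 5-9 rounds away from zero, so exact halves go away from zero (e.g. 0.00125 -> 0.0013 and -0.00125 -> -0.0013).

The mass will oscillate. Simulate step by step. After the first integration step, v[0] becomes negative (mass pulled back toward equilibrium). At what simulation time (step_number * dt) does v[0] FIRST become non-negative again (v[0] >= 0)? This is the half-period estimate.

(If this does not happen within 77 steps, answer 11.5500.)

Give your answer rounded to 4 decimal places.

Answer: 2.8500

Derivation:
Step 0: x=[8.8000] v=[0.0000]
Step 1: x=[8.7640] v=[-0.2400]
Step 2: x=[8.6931] v=[-0.4728]
Step 3: x=[8.5894] v=[-0.6914]
Step 4: x=[8.4560] v=[-0.8893]
Step 5: x=[8.2969] v=[-1.0605]
Step 6: x=[8.1169] v=[-1.1999]
Step 7: x=[7.9214] v=[-1.3033]
Step 8: x=[7.7163] v=[-1.3676]
Step 9: x=[7.5077] v=[-1.3909]
Step 10: x=[7.3018] v=[-1.3724]
Step 11: x=[7.1049] v=[-1.3128]
Step 12: x=[6.9228] v=[-1.2138]
Step 13: x=[6.7610] v=[-1.0784]
Step 14: x=[6.6244] v=[-0.9106]
Step 15: x=[6.5171] v=[-0.7155]
Step 16: x=[6.4423] v=[-0.4989]
Step 17: x=[6.4022] v=[-0.2674]
Step 18: x=[6.3980] v=[-0.0278]
Step 19: x=[6.4299] v=[0.2126]
First v>=0 after going negative at step 19, time=2.8500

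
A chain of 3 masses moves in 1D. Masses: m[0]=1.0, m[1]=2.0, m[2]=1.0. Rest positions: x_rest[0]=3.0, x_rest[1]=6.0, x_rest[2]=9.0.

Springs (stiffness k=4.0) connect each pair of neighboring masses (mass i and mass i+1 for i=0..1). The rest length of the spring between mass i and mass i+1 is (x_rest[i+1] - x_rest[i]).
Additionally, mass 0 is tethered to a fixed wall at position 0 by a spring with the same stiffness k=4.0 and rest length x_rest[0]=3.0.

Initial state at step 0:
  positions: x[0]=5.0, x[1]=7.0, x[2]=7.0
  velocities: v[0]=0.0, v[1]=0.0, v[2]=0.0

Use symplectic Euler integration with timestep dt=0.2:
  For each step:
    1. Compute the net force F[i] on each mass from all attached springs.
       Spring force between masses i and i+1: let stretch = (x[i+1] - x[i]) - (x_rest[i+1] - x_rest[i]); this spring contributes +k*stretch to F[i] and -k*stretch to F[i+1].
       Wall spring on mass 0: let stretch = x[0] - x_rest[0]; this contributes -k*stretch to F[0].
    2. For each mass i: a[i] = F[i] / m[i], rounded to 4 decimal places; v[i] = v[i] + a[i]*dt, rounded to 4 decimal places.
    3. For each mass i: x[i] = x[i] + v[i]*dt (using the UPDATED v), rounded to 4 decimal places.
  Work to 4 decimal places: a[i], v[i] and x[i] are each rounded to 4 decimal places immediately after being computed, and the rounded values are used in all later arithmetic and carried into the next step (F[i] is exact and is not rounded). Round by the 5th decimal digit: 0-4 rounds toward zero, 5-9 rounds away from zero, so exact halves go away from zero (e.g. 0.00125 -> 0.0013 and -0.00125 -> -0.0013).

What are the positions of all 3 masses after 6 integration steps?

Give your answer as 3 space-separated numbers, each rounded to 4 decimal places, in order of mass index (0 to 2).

Step 0: x=[5.0000 7.0000 7.0000] v=[0.0000 0.0000 0.0000]
Step 1: x=[4.5200 6.8400 7.4800] v=[-2.4000 -0.8000 2.4000]
Step 2: x=[3.6880 6.5456 8.3376] v=[-4.1600 -1.4720 4.2880]
Step 3: x=[2.7231 6.1660 9.3885] v=[-4.8243 -1.8982 5.2544]
Step 4: x=[1.8734 5.7687 10.4038] v=[-4.2485 -1.9864 5.0764]
Step 5: x=[1.3472 5.4306 11.1575] v=[-2.6310 -1.6905 3.7683]
Step 6: x=[1.2588 5.2240 11.4749] v=[-0.4420 -1.0331 1.5868]

Answer: 1.2588 5.2240 11.4749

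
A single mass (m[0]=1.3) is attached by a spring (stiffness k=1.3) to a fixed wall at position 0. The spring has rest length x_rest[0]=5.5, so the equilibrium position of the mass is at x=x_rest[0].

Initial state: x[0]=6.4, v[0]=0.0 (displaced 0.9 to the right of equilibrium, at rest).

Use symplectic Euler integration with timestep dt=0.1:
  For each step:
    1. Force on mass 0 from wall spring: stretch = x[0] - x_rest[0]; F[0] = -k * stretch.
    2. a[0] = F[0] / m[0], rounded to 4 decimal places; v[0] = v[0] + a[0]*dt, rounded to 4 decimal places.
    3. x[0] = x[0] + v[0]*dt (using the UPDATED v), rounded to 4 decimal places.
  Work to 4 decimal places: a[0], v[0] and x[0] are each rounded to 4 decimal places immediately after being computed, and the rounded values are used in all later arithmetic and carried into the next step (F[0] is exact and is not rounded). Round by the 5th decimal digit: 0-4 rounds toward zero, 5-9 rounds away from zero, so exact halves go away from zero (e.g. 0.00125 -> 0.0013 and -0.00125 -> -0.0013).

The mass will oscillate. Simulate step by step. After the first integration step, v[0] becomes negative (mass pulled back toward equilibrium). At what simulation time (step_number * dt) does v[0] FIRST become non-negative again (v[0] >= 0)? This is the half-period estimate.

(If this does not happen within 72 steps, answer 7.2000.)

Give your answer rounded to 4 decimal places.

Answer: 3.2000

Derivation:
Step 0: x=[6.4000] v=[0.0000]
Step 1: x=[6.3910] v=[-0.0900]
Step 2: x=[6.3731] v=[-0.1791]
Step 3: x=[6.3465] v=[-0.2664]
Step 4: x=[6.3114] v=[-0.3511]
Step 5: x=[6.2682] v=[-0.4322]
Step 6: x=[6.2173] v=[-0.5090]
Step 7: x=[6.1592] v=[-0.5807]
Step 8: x=[6.0945] v=[-0.6466]
Step 9: x=[6.0239] v=[-0.7061]
Step 10: x=[5.9481] v=[-0.7585]
Step 11: x=[5.8678] v=[-0.8033]
Step 12: x=[5.7838] v=[-0.8401]
Step 13: x=[5.6970] v=[-0.8685]
Step 14: x=[5.6082] v=[-0.8882]
Step 15: x=[5.5183] v=[-0.8990]
Step 16: x=[5.4282] v=[-0.9008]
Step 17: x=[5.3388] v=[-0.8936]
Step 18: x=[5.2511] v=[-0.8775]
Step 19: x=[5.1658] v=[-0.8526]
Step 20: x=[5.0839] v=[-0.8192]
Step 21: x=[5.0061] v=[-0.7776]
Step 22: x=[4.9333] v=[-0.7282]
Step 23: x=[4.8662] v=[-0.6715]
Step 24: x=[4.8054] v=[-0.6081]
Step 25: x=[4.7515] v=[-0.5386]
Step 26: x=[4.7051] v=[-0.4638]
Step 27: x=[4.6667] v=[-0.3843]
Step 28: x=[4.6366] v=[-0.3010]
Step 29: x=[4.6151] v=[-0.2147]
Step 30: x=[4.6025] v=[-0.1262]
Step 31: x=[4.5989] v=[-0.0365]
Step 32: x=[4.6043] v=[0.0536]
First v>=0 after going negative at step 32, time=3.2000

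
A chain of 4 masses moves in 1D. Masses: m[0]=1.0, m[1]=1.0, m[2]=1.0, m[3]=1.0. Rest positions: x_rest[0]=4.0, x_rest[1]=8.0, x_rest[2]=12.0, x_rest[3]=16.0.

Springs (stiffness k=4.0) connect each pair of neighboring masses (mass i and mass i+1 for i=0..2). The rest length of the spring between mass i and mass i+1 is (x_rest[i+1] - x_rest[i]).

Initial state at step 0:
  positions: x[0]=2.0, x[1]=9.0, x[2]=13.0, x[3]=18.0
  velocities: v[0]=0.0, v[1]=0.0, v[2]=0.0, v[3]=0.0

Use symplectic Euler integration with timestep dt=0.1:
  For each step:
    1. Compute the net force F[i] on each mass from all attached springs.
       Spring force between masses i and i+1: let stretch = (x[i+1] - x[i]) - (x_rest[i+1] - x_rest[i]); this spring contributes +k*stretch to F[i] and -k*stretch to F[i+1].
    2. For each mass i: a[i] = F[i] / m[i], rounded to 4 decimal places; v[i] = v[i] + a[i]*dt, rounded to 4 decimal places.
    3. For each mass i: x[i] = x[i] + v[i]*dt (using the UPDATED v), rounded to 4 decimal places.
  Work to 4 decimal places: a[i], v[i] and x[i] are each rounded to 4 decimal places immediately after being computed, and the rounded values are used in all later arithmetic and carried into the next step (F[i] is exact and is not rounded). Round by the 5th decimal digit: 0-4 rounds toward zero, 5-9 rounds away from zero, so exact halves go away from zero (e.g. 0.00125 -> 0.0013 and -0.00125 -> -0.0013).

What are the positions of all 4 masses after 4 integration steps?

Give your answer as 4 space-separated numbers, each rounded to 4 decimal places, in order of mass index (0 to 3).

Answer: 3.0630 8.0260 13.2665 17.6445

Derivation:
Step 0: x=[2.0000 9.0000 13.0000 18.0000] v=[0.0000 0.0000 0.0000 0.0000]
Step 1: x=[2.1200 8.8800 13.0400 17.9600] v=[1.2000 -1.2000 0.4000 -0.4000]
Step 2: x=[2.3504 8.6560 13.1104 17.8832] v=[2.3040 -2.2400 0.7040 -0.7680]
Step 3: x=[2.6730 8.3580 13.1935 17.7755] v=[3.2262 -2.9805 0.8314 -1.0771]
Step 4: x=[3.0630 8.0260 13.2665 17.6445] v=[3.9002 -3.3203 0.7300 -1.3099]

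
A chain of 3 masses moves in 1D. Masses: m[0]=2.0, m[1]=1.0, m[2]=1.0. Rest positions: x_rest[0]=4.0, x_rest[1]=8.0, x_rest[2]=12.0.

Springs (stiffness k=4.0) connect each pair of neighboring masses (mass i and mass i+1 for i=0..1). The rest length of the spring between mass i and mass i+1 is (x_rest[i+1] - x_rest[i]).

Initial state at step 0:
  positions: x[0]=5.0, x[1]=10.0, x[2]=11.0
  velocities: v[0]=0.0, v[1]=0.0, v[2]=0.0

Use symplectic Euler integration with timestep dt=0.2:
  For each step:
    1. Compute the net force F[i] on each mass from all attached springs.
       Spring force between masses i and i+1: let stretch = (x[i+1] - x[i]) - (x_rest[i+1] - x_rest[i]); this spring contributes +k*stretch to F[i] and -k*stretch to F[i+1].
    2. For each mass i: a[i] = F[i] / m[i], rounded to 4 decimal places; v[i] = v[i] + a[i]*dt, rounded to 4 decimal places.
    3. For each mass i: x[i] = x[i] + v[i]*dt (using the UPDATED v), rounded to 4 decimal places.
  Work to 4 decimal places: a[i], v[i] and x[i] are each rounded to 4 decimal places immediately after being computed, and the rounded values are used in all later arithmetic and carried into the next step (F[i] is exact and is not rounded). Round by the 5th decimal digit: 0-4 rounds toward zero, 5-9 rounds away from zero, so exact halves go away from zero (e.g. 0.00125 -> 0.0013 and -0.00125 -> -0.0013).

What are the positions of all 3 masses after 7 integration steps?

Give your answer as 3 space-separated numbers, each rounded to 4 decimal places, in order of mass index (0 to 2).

Step 0: x=[5.0000 10.0000 11.0000] v=[0.0000 0.0000 0.0000]
Step 1: x=[5.0800 9.3600 11.4800] v=[0.4000 -3.2000 2.4000]
Step 2: x=[5.1824 8.3744 12.2608] v=[0.5120 -4.9280 3.9040]
Step 3: x=[5.2202 7.4999 13.0598] v=[0.1888 -4.3725 3.9949]
Step 4: x=[5.1203 7.1502 13.6092] v=[-0.4993 -1.7483 2.7470]
Step 5: x=[4.8628 7.5092 13.7652] v=[-1.2873 1.7950 0.7798]
Step 6: x=[4.4971 8.4457 13.5602] v=[-1.8287 4.6827 -1.0250]
Step 7: x=[4.1272 9.5688 13.1769] v=[-1.8493 5.6154 -1.9166]

Answer: 4.1272 9.5688 13.1769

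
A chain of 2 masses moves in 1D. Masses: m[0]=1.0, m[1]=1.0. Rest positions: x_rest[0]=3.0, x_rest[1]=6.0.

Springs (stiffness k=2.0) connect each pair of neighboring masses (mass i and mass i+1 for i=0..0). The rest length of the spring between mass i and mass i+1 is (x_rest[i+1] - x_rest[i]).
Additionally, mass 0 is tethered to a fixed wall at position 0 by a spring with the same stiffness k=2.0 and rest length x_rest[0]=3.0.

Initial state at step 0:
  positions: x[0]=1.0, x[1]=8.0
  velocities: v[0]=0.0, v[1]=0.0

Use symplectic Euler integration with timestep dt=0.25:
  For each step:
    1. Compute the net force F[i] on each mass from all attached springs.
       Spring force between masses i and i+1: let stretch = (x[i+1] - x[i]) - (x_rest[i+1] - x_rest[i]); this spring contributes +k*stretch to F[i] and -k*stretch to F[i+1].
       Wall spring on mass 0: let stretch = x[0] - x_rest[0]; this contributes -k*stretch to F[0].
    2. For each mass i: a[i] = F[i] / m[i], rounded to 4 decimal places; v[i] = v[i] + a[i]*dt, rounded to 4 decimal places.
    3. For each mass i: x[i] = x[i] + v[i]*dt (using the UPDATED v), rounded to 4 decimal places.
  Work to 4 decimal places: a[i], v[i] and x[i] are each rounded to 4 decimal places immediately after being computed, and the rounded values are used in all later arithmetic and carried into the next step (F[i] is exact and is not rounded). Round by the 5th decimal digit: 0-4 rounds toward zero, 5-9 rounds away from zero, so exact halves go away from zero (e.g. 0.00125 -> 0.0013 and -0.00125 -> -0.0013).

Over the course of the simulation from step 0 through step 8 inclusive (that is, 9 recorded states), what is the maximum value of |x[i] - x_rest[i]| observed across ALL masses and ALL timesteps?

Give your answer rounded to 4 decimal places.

Step 0: x=[1.0000 8.0000] v=[0.0000 0.0000]
Step 1: x=[1.7500 7.5000] v=[3.0000 -2.0000]
Step 2: x=[3.0000 6.6563] v=[5.0000 -3.3750]
Step 3: x=[4.3321 5.7305] v=[5.3282 -3.7032]
Step 4: x=[5.2975 5.0049] v=[3.8614 -2.9024]
Step 5: x=[5.5641 4.6909] v=[1.0664 -1.2561]
Step 6: x=[5.0260 4.8610] v=[-2.1523 0.6805]
Step 7: x=[3.8391 5.4268] v=[-4.7478 2.2630]
Step 8: x=[2.3707 6.1691] v=[-5.8735 2.9692]
Max displacement = 2.5641

Answer: 2.5641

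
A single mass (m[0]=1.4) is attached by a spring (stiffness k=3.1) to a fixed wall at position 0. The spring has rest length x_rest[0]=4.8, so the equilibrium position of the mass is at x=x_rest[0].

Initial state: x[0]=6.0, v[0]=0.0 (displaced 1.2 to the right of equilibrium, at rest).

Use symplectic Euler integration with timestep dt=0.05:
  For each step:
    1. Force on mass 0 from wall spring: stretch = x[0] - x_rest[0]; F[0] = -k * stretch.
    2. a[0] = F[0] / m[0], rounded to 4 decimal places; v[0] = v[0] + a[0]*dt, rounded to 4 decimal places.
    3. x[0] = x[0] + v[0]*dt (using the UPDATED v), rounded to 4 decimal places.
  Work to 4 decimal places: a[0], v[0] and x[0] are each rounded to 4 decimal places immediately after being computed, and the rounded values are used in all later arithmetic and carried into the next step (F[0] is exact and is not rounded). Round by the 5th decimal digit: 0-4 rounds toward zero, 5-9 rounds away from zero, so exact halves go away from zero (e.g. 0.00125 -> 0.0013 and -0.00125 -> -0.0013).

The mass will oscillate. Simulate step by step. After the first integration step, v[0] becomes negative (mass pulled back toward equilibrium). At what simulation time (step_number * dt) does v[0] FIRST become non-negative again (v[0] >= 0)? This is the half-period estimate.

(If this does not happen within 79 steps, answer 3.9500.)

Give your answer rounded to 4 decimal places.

Step 0: x=[6.0000] v=[0.0000]
Step 1: x=[5.9934] v=[-0.1329]
Step 2: x=[5.9802] v=[-0.2650]
Step 3: x=[5.9604] v=[-0.3957]
Step 4: x=[5.9342] v=[-0.5242]
Step 5: x=[5.9017] v=[-0.6498]
Step 6: x=[5.8631] v=[-0.7718]
Step 7: x=[5.8186] v=[-0.8895]
Step 8: x=[5.7685] v=[-1.0023]
Step 9: x=[5.7130] v=[-1.1095]
Step 10: x=[5.6525] v=[-1.2106]
Step 11: x=[5.5873] v=[-1.3050]
Step 12: x=[5.5177] v=[-1.3922]
Step 13: x=[5.4441] v=[-1.4717]
Step 14: x=[5.3670] v=[-1.5430]
Step 15: x=[5.2867] v=[-1.6058]
Step 16: x=[5.2037] v=[-1.6597]
Step 17: x=[5.1185] v=[-1.7044]
Step 18: x=[5.0315] v=[-1.7397]
Step 19: x=[4.9432] v=[-1.7653]
Step 20: x=[4.8541] v=[-1.7812]
Step 21: x=[4.7647] v=[-1.7872]
Step 22: x=[4.6755] v=[-1.7833]
Step 23: x=[4.5870] v=[-1.7695]
Step 24: x=[4.4997] v=[-1.7459]
Step 25: x=[4.4141] v=[-1.7127]
Step 26: x=[4.3306] v=[-1.6700]
Step 27: x=[4.2497] v=[-1.6180]
Step 28: x=[4.1718] v=[-1.5571]
Step 29: x=[4.0974] v=[-1.4876]
Step 30: x=[4.0269] v=[-1.4098]
Step 31: x=[3.9607] v=[-1.3242]
Step 32: x=[3.8991] v=[-1.2313]
Step 33: x=[3.8425] v=[-1.1316]
Step 34: x=[3.7912] v=[-1.0256]
Step 35: x=[3.7455] v=[-0.9139]
Step 36: x=[3.7056] v=[-0.7972]
Step 37: x=[3.6718] v=[-0.6760]
Step 38: x=[3.6442] v=[-0.5511]
Step 39: x=[3.6230] v=[-0.4231]
Step 40: x=[3.6084] v=[-0.2928]
Step 41: x=[3.6004] v=[-0.1609]
Step 42: x=[3.5990] v=[-0.0281]
Step 43: x=[3.6042] v=[0.1049]
First v>=0 after going negative at step 43, time=2.1500

Answer: 2.1500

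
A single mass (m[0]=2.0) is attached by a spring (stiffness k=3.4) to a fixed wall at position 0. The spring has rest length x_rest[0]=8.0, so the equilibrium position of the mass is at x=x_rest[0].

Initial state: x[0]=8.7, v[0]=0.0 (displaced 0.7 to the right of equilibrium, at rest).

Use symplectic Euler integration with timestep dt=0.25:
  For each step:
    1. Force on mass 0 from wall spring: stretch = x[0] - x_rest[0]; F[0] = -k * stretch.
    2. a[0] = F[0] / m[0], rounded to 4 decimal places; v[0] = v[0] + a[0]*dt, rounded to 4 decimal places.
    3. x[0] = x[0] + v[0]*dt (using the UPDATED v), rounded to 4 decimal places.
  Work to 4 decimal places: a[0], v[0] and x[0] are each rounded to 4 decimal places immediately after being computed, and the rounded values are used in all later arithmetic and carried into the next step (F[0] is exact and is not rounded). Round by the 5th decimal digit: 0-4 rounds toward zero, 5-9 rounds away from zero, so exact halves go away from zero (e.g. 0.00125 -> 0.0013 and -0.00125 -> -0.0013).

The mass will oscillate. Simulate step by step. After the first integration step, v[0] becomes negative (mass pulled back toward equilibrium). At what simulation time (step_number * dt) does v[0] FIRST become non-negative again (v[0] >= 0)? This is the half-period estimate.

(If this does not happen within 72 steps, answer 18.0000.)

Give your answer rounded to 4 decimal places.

Step 0: x=[8.7000] v=[0.0000]
Step 1: x=[8.6256] v=[-0.2975]
Step 2: x=[8.4848] v=[-0.5634]
Step 3: x=[8.2924] v=[-0.7695]
Step 4: x=[8.0690] v=[-0.8938]
Step 5: x=[7.8382] v=[-0.9231]
Step 6: x=[7.6246] v=[-0.8543]
Step 7: x=[7.4509] v=[-0.6948]
Step 8: x=[7.3356] v=[-0.4614]
Step 9: x=[7.2909] v=[-0.1790]
Step 10: x=[7.3215] v=[0.1224]
First v>=0 after going negative at step 10, time=2.5000

Answer: 2.5000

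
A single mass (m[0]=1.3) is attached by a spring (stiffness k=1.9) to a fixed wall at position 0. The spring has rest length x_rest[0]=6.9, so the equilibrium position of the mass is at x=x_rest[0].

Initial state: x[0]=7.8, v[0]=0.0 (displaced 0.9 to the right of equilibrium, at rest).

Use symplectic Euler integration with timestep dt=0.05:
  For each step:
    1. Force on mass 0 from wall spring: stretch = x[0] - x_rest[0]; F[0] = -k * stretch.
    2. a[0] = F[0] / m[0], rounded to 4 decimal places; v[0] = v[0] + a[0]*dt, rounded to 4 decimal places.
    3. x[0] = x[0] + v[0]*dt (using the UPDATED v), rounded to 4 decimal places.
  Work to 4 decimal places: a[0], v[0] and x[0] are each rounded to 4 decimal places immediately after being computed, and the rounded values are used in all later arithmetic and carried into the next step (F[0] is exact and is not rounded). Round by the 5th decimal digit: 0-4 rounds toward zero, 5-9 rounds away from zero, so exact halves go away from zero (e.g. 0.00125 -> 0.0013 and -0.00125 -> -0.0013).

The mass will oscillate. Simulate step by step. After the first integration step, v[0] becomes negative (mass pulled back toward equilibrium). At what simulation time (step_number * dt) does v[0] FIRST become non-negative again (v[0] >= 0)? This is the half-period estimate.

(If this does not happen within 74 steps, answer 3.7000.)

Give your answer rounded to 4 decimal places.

Answer: 2.6000

Derivation:
Step 0: x=[7.8000] v=[0.0000]
Step 1: x=[7.7967] v=[-0.0658]
Step 2: x=[7.7901] v=[-0.1313]
Step 3: x=[7.7803] v=[-0.1963]
Step 4: x=[7.7673] v=[-0.2606]
Step 5: x=[7.7511] v=[-0.3240]
Step 6: x=[7.7318] v=[-0.3862]
Step 7: x=[7.7095] v=[-0.4470]
Step 8: x=[7.6842] v=[-0.5062]
Step 9: x=[7.6560] v=[-0.5635]
Step 10: x=[7.6251] v=[-0.6187]
Step 11: x=[7.5915] v=[-0.6717]
Step 12: x=[7.5554] v=[-0.7222]
Step 13: x=[7.5169] v=[-0.7701]
Step 14: x=[7.4761] v=[-0.8152]
Step 15: x=[7.4332] v=[-0.8573]
Step 16: x=[7.3884] v=[-0.8963]
Step 17: x=[7.3418] v=[-0.9320]
Step 18: x=[7.2936] v=[-0.9643]
Step 19: x=[7.2439] v=[-0.9931]
Step 20: x=[7.1930] v=[-1.0182]
Step 21: x=[7.1410] v=[-1.0396]
Step 22: x=[7.0881] v=[-1.0572]
Step 23: x=[7.0346] v=[-1.0709]
Step 24: x=[6.9806] v=[-1.0807]
Step 25: x=[6.9263] v=[-1.0866]
Step 26: x=[6.8719] v=[-1.0885]
Step 27: x=[6.8176] v=[-1.0864]
Step 28: x=[6.7636] v=[-1.0804]
Step 29: x=[6.7101] v=[-1.0704]
Step 30: x=[6.6573] v=[-1.0565]
Step 31: x=[6.6054] v=[-1.0388]
Step 32: x=[6.5545] v=[-1.0173]
Step 33: x=[6.5049] v=[-0.9921]
Step 34: x=[6.4567] v=[-0.9632]
Step 35: x=[6.4102] v=[-0.9308]
Step 36: x=[6.3655] v=[-0.8950]
Step 37: x=[6.3227] v=[-0.8559]
Step 38: x=[6.2820] v=[-0.8137]
Step 39: x=[6.2436] v=[-0.7685]
Step 40: x=[6.2076] v=[-0.7205]
Step 41: x=[6.1741] v=[-0.6699]
Step 42: x=[6.1433] v=[-0.6169]
Step 43: x=[6.1152] v=[-0.5616]
Step 44: x=[6.0900] v=[-0.5043]
Step 45: x=[6.0677] v=[-0.4451]
Step 46: x=[6.0485] v=[-0.3843]
Step 47: x=[6.0324] v=[-0.3221]
Step 48: x=[6.0195] v=[-0.2587]
Step 49: x=[6.0098] v=[-0.1944]
Step 50: x=[6.0033] v=[-0.1293]
Step 51: x=[6.0001] v=[-0.0638]
Step 52: x=[6.0002] v=[0.0020]
First v>=0 after going negative at step 52, time=2.6000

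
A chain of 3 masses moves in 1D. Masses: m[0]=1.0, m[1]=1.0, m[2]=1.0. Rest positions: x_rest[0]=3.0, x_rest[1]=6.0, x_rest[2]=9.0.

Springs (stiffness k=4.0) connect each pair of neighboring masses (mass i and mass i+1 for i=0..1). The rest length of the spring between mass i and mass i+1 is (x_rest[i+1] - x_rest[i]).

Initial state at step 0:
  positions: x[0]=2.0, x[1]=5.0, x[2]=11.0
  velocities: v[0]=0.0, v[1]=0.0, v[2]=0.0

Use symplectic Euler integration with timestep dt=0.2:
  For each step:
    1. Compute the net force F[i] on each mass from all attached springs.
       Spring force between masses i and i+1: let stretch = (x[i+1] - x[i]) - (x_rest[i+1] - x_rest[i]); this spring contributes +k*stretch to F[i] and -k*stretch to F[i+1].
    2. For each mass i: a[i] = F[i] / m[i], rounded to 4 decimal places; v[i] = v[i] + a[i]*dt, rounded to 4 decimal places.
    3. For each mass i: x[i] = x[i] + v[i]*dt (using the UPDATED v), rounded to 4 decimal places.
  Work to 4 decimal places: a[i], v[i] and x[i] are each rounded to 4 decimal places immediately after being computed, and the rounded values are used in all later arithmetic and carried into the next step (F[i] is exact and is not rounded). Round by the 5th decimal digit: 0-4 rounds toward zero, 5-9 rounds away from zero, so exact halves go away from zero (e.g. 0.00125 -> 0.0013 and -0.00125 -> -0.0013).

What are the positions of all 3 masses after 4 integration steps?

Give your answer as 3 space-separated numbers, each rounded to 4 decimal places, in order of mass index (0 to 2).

Step 0: x=[2.0000 5.0000 11.0000] v=[0.0000 0.0000 0.0000]
Step 1: x=[2.0000 5.4800 10.5200] v=[0.0000 2.4000 -2.4000]
Step 2: x=[2.0768 6.2096 9.7136] v=[0.3840 3.6480 -4.0320]
Step 3: x=[2.3348 6.8386 8.8266] v=[1.2902 3.1450 -4.4352]
Step 4: x=[2.8334 7.0651 8.1015] v=[2.4932 1.1324 -3.6256]

Answer: 2.8334 7.0651 8.1015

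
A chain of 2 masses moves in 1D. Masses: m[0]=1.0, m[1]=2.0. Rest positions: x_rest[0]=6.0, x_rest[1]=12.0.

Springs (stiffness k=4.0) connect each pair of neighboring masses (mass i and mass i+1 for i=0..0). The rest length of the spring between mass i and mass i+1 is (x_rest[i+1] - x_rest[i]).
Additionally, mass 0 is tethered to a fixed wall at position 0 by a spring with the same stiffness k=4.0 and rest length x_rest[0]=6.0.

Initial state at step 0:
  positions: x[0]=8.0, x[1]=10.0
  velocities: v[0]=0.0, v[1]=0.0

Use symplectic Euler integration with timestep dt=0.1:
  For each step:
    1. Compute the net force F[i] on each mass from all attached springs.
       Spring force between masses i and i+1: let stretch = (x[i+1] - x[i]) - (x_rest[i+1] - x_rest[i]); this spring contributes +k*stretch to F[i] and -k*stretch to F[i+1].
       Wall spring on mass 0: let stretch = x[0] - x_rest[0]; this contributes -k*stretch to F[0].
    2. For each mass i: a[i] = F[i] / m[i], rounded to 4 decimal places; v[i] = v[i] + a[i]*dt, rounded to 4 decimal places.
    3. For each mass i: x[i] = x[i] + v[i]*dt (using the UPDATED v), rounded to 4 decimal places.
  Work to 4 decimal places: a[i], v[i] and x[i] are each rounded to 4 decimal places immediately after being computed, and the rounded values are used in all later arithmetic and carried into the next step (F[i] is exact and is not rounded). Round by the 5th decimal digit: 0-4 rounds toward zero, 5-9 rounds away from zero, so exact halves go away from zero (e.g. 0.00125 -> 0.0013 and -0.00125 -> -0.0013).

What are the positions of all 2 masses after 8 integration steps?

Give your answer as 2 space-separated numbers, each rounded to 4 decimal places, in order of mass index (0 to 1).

Answer: 3.2056 11.7775

Derivation:
Step 0: x=[8.0000 10.0000] v=[0.0000 0.0000]
Step 1: x=[7.7600 10.0800] v=[-2.4000 0.8000]
Step 2: x=[7.3024 10.2336] v=[-4.5760 1.5360]
Step 3: x=[6.6700 10.4486] v=[-6.3245 2.1498]
Step 4: x=[5.9219 10.7080] v=[-7.4811 2.5941]
Step 5: x=[5.1284 10.9917] v=[-7.9354 2.8369]
Step 6: x=[4.3643 11.2781] v=[-7.6414 2.8642]
Step 7: x=[3.7021 11.5462] v=[-6.6216 2.6814]
Step 8: x=[3.2056 11.7775] v=[-4.9648 2.3126]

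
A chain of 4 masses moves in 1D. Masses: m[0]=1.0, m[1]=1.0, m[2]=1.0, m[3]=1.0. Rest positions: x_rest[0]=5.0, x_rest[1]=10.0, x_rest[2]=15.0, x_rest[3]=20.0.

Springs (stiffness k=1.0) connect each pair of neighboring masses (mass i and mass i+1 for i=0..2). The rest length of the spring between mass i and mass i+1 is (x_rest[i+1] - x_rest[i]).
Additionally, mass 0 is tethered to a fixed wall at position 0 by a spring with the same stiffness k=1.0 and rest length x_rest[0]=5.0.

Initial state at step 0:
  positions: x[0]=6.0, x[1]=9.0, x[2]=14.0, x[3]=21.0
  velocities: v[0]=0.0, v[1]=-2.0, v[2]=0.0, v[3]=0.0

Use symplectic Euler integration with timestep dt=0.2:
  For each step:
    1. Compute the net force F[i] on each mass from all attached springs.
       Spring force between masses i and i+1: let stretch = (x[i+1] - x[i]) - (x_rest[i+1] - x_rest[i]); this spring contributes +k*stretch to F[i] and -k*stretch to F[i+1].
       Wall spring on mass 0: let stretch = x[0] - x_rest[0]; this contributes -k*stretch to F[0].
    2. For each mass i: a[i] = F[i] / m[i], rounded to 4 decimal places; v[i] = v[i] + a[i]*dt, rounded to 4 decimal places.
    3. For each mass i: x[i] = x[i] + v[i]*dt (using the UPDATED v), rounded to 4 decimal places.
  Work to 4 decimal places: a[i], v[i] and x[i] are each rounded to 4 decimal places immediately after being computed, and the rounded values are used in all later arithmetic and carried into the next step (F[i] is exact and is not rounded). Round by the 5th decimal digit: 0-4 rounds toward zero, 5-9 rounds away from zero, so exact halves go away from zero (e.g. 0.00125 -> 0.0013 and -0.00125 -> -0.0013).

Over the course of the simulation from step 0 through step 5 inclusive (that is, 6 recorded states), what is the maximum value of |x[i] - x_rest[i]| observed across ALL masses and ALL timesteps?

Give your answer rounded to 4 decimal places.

Step 0: x=[6.0000 9.0000 14.0000 21.0000] v=[0.0000 -2.0000 0.0000 0.0000]
Step 1: x=[5.8800 8.6800 14.0800 20.9200] v=[-0.6000 -1.6000 0.4000 -0.4000]
Step 2: x=[5.6368 8.4640 14.2176 20.7664] v=[-1.2160 -1.0800 0.6880 -0.7680]
Step 3: x=[5.2812 8.3651 14.3870 20.5508] v=[-1.7779 -0.4947 0.8470 -1.0778]
Step 4: x=[4.8377 8.3837 14.5621 20.2887] v=[-2.2174 0.0929 0.8754 -1.3106]
Step 5: x=[4.3426 8.5076 14.7191 19.9975] v=[-2.4757 0.6194 0.7850 -1.4559]
Max displacement = 1.6349

Answer: 1.6349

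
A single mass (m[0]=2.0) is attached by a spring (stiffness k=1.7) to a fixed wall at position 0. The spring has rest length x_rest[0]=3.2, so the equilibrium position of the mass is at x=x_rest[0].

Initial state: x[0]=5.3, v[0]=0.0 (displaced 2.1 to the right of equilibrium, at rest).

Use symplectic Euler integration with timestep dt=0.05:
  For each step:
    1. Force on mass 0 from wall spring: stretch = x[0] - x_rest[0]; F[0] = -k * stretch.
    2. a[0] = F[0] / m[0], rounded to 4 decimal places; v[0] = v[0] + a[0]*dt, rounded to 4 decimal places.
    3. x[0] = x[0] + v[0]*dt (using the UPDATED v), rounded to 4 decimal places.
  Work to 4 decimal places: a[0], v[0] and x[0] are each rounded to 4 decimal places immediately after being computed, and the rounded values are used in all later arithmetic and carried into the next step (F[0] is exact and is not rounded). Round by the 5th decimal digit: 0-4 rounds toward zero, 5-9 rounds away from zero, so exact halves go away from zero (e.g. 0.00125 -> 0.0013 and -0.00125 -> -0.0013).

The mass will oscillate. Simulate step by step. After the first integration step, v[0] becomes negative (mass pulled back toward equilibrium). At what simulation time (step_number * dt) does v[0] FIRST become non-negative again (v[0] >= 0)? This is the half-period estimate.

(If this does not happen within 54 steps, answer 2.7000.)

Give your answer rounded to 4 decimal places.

Answer: 2.7000

Derivation:
Step 0: x=[5.3000] v=[0.0000]
Step 1: x=[5.2955] v=[-0.0893]
Step 2: x=[5.2866] v=[-0.1784]
Step 3: x=[5.2732] v=[-0.2671]
Step 4: x=[5.2554] v=[-0.3552]
Step 5: x=[5.2333] v=[-0.4426]
Step 6: x=[5.2069] v=[-0.5290]
Step 7: x=[5.1762] v=[-0.6143]
Step 8: x=[5.1413] v=[-0.6983]
Step 9: x=[5.1023] v=[-0.7808]
Step 10: x=[5.0592] v=[-0.8617]
Step 11: x=[5.0122] v=[-0.9407]
Step 12: x=[4.9613] v=[-1.0177]
Step 13: x=[4.9067] v=[-1.0926]
Step 14: x=[4.8484] v=[-1.1651]
Step 15: x=[4.7866] v=[-1.2352]
Step 16: x=[4.7215] v=[-1.3026]
Step 17: x=[4.6531] v=[-1.3673]
Step 18: x=[4.5816] v=[-1.4291]
Step 19: x=[4.5072] v=[-1.4878]
Step 20: x=[4.4300] v=[-1.5434]
Step 21: x=[4.3502] v=[-1.5957]
Step 22: x=[4.2680] v=[-1.6446]
Step 23: x=[4.1835] v=[-1.6900]
Step 24: x=[4.0969] v=[-1.7318]
Step 25: x=[4.0084] v=[-1.7699]
Step 26: x=[3.9182] v=[-1.8043]
Step 27: x=[3.8265] v=[-1.8348]
Step 28: x=[3.7334] v=[-1.8614]
Step 29: x=[3.6392] v=[-1.8841]
Step 30: x=[3.5441] v=[-1.9028]
Step 31: x=[3.4482] v=[-1.9174]
Step 32: x=[3.3518] v=[-1.9280]
Step 33: x=[3.2551] v=[-1.9345]
Step 34: x=[3.1583] v=[-1.9368]
Step 35: x=[3.0616] v=[-1.9350]
Step 36: x=[2.9651] v=[-1.9291]
Step 37: x=[2.8691] v=[-1.9191]
Step 38: x=[2.7739] v=[-1.9050]
Step 39: x=[2.6796] v=[-1.8869]
Step 40: x=[2.5864] v=[-1.8648]
Step 41: x=[2.4945] v=[-1.8387]
Step 42: x=[2.4041] v=[-1.8087]
Step 43: x=[2.3154] v=[-1.7749]
Step 44: x=[2.2285] v=[-1.7373]
Step 45: x=[2.1437] v=[-1.6960]
Step 46: x=[2.0611] v=[-1.6511]
Step 47: x=[1.9810] v=[-1.6027]
Step 48: x=[1.9035] v=[-1.5509]
Step 49: x=[1.8287] v=[-1.4958]
Step 50: x=[1.7568] v=[-1.4375]
Step 51: x=[1.6880] v=[-1.3762]
Step 52: x=[1.6224] v=[-1.3119]
Step 53: x=[1.5602] v=[-1.2449]
Step 54: x=[1.5014] v=[-1.1752]
v[0] did not become non-negative within 54 steps; using fallback time=2.7000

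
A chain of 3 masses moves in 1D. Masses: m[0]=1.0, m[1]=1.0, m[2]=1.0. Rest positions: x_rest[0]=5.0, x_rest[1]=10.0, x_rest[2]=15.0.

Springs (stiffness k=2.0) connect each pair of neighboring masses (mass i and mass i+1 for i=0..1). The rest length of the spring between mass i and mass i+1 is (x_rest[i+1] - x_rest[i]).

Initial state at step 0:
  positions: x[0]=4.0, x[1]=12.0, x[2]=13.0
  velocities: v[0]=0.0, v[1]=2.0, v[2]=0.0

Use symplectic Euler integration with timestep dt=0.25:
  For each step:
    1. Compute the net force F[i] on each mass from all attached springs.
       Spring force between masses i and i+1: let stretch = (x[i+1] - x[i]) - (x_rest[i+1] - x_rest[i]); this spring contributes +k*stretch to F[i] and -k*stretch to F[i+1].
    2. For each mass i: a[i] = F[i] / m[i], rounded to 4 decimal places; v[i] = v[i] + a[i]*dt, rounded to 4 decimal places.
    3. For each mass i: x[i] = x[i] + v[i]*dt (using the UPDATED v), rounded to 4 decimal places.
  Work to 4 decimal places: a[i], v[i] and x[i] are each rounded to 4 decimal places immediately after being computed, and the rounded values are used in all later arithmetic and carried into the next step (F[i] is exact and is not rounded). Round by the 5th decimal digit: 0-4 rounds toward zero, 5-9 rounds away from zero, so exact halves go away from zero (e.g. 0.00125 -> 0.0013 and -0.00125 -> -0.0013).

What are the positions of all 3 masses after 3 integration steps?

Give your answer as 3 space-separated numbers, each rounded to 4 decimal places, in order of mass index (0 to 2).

Step 0: x=[4.0000 12.0000 13.0000] v=[0.0000 2.0000 0.0000]
Step 1: x=[4.3750 11.6250 13.5000] v=[1.5000 -1.5000 2.0000]
Step 2: x=[5.0313 10.5781 14.3906] v=[2.6250 -4.1875 3.5625]
Step 3: x=[5.7559 9.3144 15.4297] v=[2.8984 -5.0547 4.1563]

Answer: 5.7559 9.3144 15.4297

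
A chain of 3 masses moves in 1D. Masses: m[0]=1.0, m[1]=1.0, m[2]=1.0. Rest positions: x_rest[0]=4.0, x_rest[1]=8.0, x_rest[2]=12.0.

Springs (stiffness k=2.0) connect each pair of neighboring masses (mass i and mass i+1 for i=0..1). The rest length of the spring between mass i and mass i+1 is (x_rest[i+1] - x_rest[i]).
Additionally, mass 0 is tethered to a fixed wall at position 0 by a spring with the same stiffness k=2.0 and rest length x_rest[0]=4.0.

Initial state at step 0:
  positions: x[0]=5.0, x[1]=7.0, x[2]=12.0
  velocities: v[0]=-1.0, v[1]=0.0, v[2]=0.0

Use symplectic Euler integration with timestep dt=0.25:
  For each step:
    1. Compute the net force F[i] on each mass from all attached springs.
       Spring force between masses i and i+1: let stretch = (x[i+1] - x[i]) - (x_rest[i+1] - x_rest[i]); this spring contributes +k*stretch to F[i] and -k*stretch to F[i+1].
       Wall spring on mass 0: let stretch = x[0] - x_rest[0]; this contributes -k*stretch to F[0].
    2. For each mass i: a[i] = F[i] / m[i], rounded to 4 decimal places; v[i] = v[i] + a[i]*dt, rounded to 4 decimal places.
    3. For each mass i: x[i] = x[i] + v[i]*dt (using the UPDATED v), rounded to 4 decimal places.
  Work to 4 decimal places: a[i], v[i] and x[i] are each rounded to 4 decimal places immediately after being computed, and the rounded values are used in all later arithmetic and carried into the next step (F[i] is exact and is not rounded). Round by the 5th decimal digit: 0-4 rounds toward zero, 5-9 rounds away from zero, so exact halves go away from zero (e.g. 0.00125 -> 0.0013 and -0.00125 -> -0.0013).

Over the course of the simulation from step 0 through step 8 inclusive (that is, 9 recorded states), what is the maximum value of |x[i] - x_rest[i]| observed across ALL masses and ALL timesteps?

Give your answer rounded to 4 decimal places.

Answer: 1.4871

Derivation:
Step 0: x=[5.0000 7.0000 12.0000] v=[-1.0000 0.0000 0.0000]
Step 1: x=[4.3750 7.3750 11.8750] v=[-2.5000 1.5000 -0.5000]
Step 2: x=[3.5781 7.9375 11.6875] v=[-3.1875 2.2500 -0.7500]
Step 3: x=[2.8789 8.4238 11.5313] v=[-2.7969 1.9453 -0.6250]
Step 4: x=[2.5129 8.6055 11.4866] v=[-1.4639 0.7266 -0.1788]
Step 5: x=[2.5944 8.3857 11.5818] v=[0.3260 -0.8792 0.3807]
Step 6: x=[3.0755 7.8415 11.7775] v=[1.9245 -2.1768 0.7827]
Step 7: x=[3.7680 7.1936 11.9812] v=[2.7698 -2.5918 0.8147]
Step 8: x=[4.4177 6.7159 12.0864] v=[2.5986 -1.9108 0.4209]
Max displacement = 1.4871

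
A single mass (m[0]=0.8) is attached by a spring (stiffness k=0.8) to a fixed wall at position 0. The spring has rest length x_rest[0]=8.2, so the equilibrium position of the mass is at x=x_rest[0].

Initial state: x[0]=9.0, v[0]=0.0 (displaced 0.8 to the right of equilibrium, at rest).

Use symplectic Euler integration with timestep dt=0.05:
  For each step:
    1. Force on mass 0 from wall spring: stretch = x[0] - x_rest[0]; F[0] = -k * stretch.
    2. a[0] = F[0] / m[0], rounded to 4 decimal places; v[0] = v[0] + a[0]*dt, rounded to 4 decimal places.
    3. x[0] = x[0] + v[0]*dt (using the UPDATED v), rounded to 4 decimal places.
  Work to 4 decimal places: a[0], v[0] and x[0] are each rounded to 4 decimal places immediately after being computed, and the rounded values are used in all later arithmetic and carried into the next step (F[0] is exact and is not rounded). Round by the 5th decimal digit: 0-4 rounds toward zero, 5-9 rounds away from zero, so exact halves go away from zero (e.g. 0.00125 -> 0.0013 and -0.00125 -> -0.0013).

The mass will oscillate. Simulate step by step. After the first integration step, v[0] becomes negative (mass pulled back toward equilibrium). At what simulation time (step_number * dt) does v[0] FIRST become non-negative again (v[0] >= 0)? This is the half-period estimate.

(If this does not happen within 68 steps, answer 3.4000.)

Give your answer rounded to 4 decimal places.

Answer: 3.1500

Derivation:
Step 0: x=[9.0000] v=[0.0000]
Step 1: x=[8.9980] v=[-0.0400]
Step 2: x=[8.9940] v=[-0.0799]
Step 3: x=[8.9880] v=[-0.1196]
Step 4: x=[8.9801] v=[-0.1590]
Step 5: x=[8.9702] v=[-0.1980]
Step 6: x=[8.9584] v=[-0.2365]
Step 7: x=[8.9447] v=[-0.2744]
Step 8: x=[8.9291] v=[-0.3116]
Step 9: x=[8.9117] v=[-0.3481]
Step 10: x=[8.8925] v=[-0.3837]
Step 11: x=[8.8716] v=[-0.4183]
Step 12: x=[8.8490] v=[-0.4519]
Step 13: x=[8.8248] v=[-0.4844]
Step 14: x=[8.7990] v=[-0.5156]
Step 15: x=[8.7717] v=[-0.5456]
Step 16: x=[8.7430] v=[-0.5742]
Step 17: x=[8.7129] v=[-0.6014]
Step 18: x=[8.6816] v=[-0.6270]
Step 19: x=[8.6490] v=[-0.6511]
Step 20: x=[8.6153] v=[-0.6736]
Step 21: x=[8.5806] v=[-0.6944]
Step 22: x=[8.5449] v=[-0.7134]
Step 23: x=[8.5084] v=[-0.7306]
Step 24: x=[8.4711] v=[-0.7460]
Step 25: x=[8.4331] v=[-0.7596]
Step 26: x=[8.3945] v=[-0.7713]
Step 27: x=[8.3555] v=[-0.7810]
Step 28: x=[8.3161] v=[-0.7888]
Step 29: x=[8.2764] v=[-0.7946]
Step 30: x=[8.2365] v=[-0.7984]
Step 31: x=[8.1965] v=[-0.8002]
Step 32: x=[8.1565] v=[-0.8000]
Step 33: x=[8.1166] v=[-0.7978]
Step 34: x=[8.0769] v=[-0.7936]
Step 35: x=[8.0375] v=[-0.7874]
Step 36: x=[7.9985] v=[-0.7793]
Step 37: x=[7.9600] v=[-0.7692]
Step 38: x=[7.9221] v=[-0.7572]
Step 39: x=[7.8849] v=[-0.7433]
Step 40: x=[7.8485] v=[-0.7275]
Step 41: x=[7.8130] v=[-0.7099]
Step 42: x=[7.7785] v=[-0.6906]
Step 43: x=[7.7450] v=[-0.6695]
Step 44: x=[7.7127] v=[-0.6468]
Step 45: x=[7.6816] v=[-0.6224]
Step 46: x=[7.6518] v=[-0.5965]
Step 47: x=[7.6233] v=[-0.5691]
Step 48: x=[7.5963] v=[-0.5403]
Step 49: x=[7.5708] v=[-0.5101]
Step 50: x=[7.5469] v=[-0.4786]
Step 51: x=[7.5246] v=[-0.4459]
Step 52: x=[7.5040] v=[-0.4121]
Step 53: x=[7.4851] v=[-0.3773]
Step 54: x=[7.4680] v=[-0.3416]
Step 55: x=[7.4528] v=[-0.3050]
Step 56: x=[7.4394] v=[-0.2676]
Step 57: x=[7.4279] v=[-0.2296]
Step 58: x=[7.4184] v=[-0.1910]
Step 59: x=[7.4108] v=[-0.1519]
Step 60: x=[7.4052] v=[-0.1124]
Step 61: x=[7.4016] v=[-0.0727]
Step 62: x=[7.4000] v=[-0.0328]
Step 63: x=[7.4004] v=[0.0072]
First v>=0 after going negative at step 63, time=3.1500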